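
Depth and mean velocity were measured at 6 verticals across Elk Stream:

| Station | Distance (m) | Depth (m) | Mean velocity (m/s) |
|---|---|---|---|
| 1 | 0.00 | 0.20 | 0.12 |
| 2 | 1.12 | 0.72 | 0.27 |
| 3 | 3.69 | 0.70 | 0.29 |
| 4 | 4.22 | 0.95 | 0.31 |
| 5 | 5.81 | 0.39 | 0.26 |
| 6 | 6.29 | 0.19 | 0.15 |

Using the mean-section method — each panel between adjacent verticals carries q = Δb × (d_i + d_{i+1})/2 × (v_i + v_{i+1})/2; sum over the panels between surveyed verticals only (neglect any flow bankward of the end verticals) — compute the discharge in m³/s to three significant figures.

Panel 1-2: Δb = 1.12 m, d̄ = (0.20+0.72)/2 = 0.46, v̄ = (0.12+0.27)/2 = 0.195 → q = 1.12×0.46×0.195 = 0.1005 m³/s
Panel 2-3: Δb = 2.57 m, d̄ = (0.72+0.70)/2 = 0.71, v̄ = (0.27+0.29)/2 = 0.28 → q = 2.57×0.71×0.28 = 0.5109 m³/s
Panel 3-4: Δb = 0.53 m, d̄ = (0.70+0.95)/2 = 0.825, v̄ = (0.29+0.31)/2 = 0.3 → q = 0.53×0.825×0.3 = 0.1312 m³/s
Panel 4-5: Δb = 1.59 m, d̄ = (0.95+0.39)/2 = 0.67, v̄ = (0.31+0.26)/2 = 0.285 → q = 1.59×0.67×0.285 = 0.3036 m³/s
Panel 5-6: Δb = 0.48 m, d̄ = (0.39+0.19)/2 = 0.29, v̄ = (0.26+0.15)/2 = 0.205 → q = 0.48×0.29×0.205 = 0.02854 m³/s
Q = Σ q = 1.075 m³/s

1.07 m³/s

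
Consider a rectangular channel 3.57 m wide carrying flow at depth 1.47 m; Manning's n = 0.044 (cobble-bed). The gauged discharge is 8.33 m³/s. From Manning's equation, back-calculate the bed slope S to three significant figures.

A = b·y = 3.57 × 1.47 = 5.248 m²
P = b + 2y = 3.57 + 2×1.47 = 6.510 m
R = A/P = 5.248/6.510 = 0.8061 m
S = (Q·n / (1·A·R^(2/3)))² = (8.33×0.044 / (1×5.248×0.8662))² = 0.006502

0.00650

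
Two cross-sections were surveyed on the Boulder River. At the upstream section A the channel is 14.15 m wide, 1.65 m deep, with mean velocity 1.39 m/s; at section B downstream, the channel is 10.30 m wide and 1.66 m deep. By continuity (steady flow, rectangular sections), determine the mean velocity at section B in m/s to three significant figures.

Q = A₁V₁ = (14.15×1.65) × 1.39 = 32.45 m³/s
A₂ = 10.30 × 1.66 = 17.10 m²
V₂ = Q/A₂ = 32.45/17.10 = 1.898 m/s

1.90 m/s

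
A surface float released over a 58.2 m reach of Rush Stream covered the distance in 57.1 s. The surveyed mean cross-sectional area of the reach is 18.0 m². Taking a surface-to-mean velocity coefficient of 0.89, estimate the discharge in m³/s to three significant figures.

16.3 m³/s

v_surface = L / t̄ = 58.2 / 57.1 = 1.019 m/s
v_mean = 0.89 × 1.019 = 0.9071 m/s
Q = A × v_mean = 18.0 × 0.9071 = 16.33 m³/s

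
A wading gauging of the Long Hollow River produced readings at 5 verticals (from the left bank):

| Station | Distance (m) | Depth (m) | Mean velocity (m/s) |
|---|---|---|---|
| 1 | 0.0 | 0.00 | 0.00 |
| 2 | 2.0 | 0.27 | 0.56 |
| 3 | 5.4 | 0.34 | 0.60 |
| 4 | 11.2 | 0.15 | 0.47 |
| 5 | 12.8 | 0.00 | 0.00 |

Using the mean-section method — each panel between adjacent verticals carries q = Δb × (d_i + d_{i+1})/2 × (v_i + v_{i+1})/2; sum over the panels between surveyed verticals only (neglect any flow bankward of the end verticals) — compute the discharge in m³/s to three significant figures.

Panel 1-2: Δb = 2 m, d̄ = (0.00+0.27)/2 = 0.135, v̄ = (0.00+0.56)/2 = 0.28 → q = 2×0.135×0.28 = 0.07560 m³/s
Panel 2-3: Δb = 3.4 m, d̄ = (0.27+0.34)/2 = 0.305, v̄ = (0.56+0.60)/2 = 0.58 → q = 3.4×0.305×0.58 = 0.6015 m³/s
Panel 3-4: Δb = 5.8 m, d̄ = (0.34+0.15)/2 = 0.245, v̄ = (0.60+0.47)/2 = 0.535 → q = 5.8×0.245×0.535 = 0.7602 m³/s
Panel 4-5: Δb = 1.6 m, d̄ = (0.15+0.00)/2 = 0.075, v̄ = (0.47+0.00)/2 = 0.235 → q = 1.6×0.075×0.235 = 0.02820 m³/s
Q = Σ q = 1.465 m³/s

1.47 m³/s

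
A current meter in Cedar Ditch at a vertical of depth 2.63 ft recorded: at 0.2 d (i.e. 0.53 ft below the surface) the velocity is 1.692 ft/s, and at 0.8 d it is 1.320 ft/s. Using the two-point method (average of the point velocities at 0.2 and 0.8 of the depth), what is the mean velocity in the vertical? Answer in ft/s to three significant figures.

v̄ = (1.692 + 1.320) / 2 = 1.506 ft/s

1.51 ft/s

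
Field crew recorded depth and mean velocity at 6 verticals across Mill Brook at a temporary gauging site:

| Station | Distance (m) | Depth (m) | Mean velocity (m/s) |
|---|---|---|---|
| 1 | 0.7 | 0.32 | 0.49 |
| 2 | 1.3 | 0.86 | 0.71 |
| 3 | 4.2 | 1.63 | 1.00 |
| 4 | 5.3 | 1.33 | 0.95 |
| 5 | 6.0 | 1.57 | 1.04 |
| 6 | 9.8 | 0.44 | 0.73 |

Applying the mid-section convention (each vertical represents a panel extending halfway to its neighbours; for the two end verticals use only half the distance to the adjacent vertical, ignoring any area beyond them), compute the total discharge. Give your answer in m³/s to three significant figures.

9.80 m³/s

w_1 = (1.3 − 0.7)/2 = 0.3 m; q_1 = 0.49 × 0.32 × 0.3 = 0.04704 m³/s
w_2 = (4.2 − 0.7)/2 = 1.75 m; q_2 = 0.71 × 0.86 × 1.75 = 1.069 m³/s
w_3 = (5.3 − 1.3)/2 = 2 m; q_3 = 1.00 × 1.63 × 2 = 3.260 m³/s
w_4 = (6.0 − 4.2)/2 = 0.9 m; q_4 = 0.95 × 1.33 × 0.9 = 1.137 m³/s
w_5 = (9.8 − 5.3)/2 = 2.25 m; q_5 = 1.04 × 1.57 × 2.25 = 3.674 m³/s
w_6 = (9.8 − 6.0)/2 = 1.9 m; q_6 = 0.73 × 0.44 × 1.9 = 0.6103 m³/s
Q = Σ qᵢ = 9.797 m³/s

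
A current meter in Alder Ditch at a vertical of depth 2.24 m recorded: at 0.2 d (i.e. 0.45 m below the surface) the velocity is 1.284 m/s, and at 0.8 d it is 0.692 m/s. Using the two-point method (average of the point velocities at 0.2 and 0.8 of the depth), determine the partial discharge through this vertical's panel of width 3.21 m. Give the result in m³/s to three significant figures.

7.10 m³/s

v̄ = (1.284 + 0.692) / 2 = 0.9880 m/s
q = v̄ × d × w = 0.9880 × 2.24 × 3.21 = 7.104 m³/s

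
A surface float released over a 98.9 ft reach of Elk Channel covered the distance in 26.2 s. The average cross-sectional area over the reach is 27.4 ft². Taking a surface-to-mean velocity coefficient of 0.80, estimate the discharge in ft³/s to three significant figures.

v_surface = L / t̄ = 98.9 / 26.2 = 3.775 ft/s
v_mean = 0.80 × 3.775 = 3.020 ft/s
Q = A × v_mean = 27.4 × 3.020 = 82.74 ft³/s

82.7 ft³/s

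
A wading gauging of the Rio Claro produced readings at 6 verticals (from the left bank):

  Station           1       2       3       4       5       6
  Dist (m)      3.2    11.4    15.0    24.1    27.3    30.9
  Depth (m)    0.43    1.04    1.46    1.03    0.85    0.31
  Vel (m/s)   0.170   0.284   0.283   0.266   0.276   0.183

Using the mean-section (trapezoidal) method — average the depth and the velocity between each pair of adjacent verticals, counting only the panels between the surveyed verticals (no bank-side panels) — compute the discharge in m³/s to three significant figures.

Panel 1-2: Δb = 8.2 m, d̄ = (0.43+1.04)/2 = 0.735, v̄ = (0.170+0.284)/2 = 0.227 → q = 8.2×0.735×0.227 = 1.368 m³/s
Panel 2-3: Δb = 3.6 m, d̄ = (1.04+1.46)/2 = 1.25, v̄ = (0.284+0.283)/2 = 0.2835 → q = 3.6×1.25×0.2835 = 1.276 m³/s
Panel 3-4: Δb = 9.1 m, d̄ = (1.46+1.03)/2 = 1.245, v̄ = (0.283+0.266)/2 = 0.2745 → q = 9.1×1.245×0.2745 = 3.110 m³/s
Panel 4-5: Δb = 3.2 m, d̄ = (1.03+0.85)/2 = 0.94, v̄ = (0.266+0.276)/2 = 0.271 → q = 3.2×0.94×0.271 = 0.8152 m³/s
Panel 5-6: Δb = 3.6 m, d̄ = (0.85+0.31)/2 = 0.58, v̄ = (0.276+0.183)/2 = 0.2295 → q = 3.6×0.58×0.2295 = 0.4792 m³/s
Q = Σ q = 7.048 m³/s

7.05 m³/s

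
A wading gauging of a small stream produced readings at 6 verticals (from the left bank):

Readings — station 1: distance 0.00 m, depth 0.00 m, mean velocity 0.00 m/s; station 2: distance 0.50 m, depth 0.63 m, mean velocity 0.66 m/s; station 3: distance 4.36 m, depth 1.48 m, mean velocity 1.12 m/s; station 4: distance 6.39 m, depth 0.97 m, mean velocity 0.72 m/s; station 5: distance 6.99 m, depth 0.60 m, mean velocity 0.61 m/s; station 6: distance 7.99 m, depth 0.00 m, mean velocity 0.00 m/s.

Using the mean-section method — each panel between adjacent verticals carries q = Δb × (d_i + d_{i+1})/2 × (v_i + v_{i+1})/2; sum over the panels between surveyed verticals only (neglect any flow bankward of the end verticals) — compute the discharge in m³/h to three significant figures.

Panel 1-2: Δb = 0.5 m, d̄ = (0.00+0.63)/2 = 0.315, v̄ = (0.00+0.66)/2 = 0.33 → q = 0.5×0.315×0.33 = 0.05198 m³/s
Panel 2-3: Δb = 3.86 m, d̄ = (0.63+1.48)/2 = 1.055, v̄ = (0.66+1.12)/2 = 0.89 → q = 3.86×1.055×0.89 = 3.624 m³/s
Panel 3-4: Δb = 2.03 m, d̄ = (1.48+0.97)/2 = 1.225, v̄ = (1.12+0.72)/2 = 0.92 → q = 2.03×1.225×0.92 = 2.288 m³/s
Panel 4-5: Δb = 0.6 m, d̄ = (0.97+0.60)/2 = 0.785, v̄ = (0.72+0.61)/2 = 0.665 → q = 0.6×0.785×0.665 = 0.3132 m³/s
Panel 5-6: Δb = 1 m, d̄ = (0.60+0.00)/2 = 0.3, v̄ = (0.61+0.00)/2 = 0.305 → q = 1×0.3×0.305 = 0.09150 m³/s
Q = Σ q = 6.369 m³/s
= 6.369 × 3600 = 22930 m³/h

22900 m³/h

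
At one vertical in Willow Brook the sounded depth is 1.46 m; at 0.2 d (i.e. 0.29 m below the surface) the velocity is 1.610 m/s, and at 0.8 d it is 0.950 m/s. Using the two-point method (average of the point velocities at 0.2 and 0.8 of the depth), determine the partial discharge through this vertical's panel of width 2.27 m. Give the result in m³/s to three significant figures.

4.24 m³/s

v̄ = (1.610 + 0.950) / 2 = 1.280 m/s
q = v̄ × d × w = 1.280 × 1.46 × 2.27 = 4.242 m³/s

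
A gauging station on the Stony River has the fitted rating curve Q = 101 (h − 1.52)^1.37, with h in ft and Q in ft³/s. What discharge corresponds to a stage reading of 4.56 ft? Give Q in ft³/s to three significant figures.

463 ft³/s

Q = 101 × (4.56 − 1.52)^1.37 = 101 × 3.04^1.37 = 463.3 ft³/s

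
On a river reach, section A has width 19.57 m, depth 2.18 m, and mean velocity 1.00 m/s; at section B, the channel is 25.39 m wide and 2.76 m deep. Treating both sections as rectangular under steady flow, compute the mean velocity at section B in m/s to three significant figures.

0.609 m/s

Q = A₁V₁ = (19.57×2.18) × 1.00 = 42.66 m³/s
A₂ = 25.39 × 2.76 = 70.08 m²
V₂ = Q/A₂ = 42.66/70.08 = 0.6088 m/s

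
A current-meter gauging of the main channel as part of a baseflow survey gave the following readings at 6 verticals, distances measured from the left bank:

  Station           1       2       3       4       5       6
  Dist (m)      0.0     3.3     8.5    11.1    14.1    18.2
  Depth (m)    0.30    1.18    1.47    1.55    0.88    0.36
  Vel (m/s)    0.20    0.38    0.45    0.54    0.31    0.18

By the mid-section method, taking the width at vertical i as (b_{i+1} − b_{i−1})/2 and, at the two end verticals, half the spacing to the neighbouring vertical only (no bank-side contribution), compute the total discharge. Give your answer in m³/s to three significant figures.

8.03 m³/s

w_1 = (3.3 − 0.0)/2 = 1.65 m; q_1 = 0.20 × 0.30 × 1.65 = 0.09900 m³/s
w_2 = (8.5 − 0.0)/2 = 4.25 m; q_2 = 0.38 × 1.18 × 4.25 = 1.906 m³/s
w_3 = (11.1 − 3.3)/2 = 3.9 m; q_3 = 0.45 × 1.47 × 3.9 = 2.580 m³/s
w_4 = (14.1 − 8.5)/2 = 2.8 m; q_4 = 0.54 × 1.55 × 2.8 = 2.344 m³/s
w_5 = (18.2 − 11.1)/2 = 3.55 m; q_5 = 0.31 × 0.88 × 3.55 = 0.9684 m³/s
w_6 = (18.2 − 14.1)/2 = 2.05 m; q_6 = 0.18 × 0.36 × 2.05 = 0.1328 m³/s
Q = Σ qᵢ = 8.029 m³/s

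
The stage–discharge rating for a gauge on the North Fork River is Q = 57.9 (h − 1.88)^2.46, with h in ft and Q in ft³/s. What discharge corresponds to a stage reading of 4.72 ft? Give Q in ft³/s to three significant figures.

755 ft³/s

Q = 57.9 × (4.72 − 1.88)^2.46 = 57.9 × 2.84^2.46 = 754.8 ft³/s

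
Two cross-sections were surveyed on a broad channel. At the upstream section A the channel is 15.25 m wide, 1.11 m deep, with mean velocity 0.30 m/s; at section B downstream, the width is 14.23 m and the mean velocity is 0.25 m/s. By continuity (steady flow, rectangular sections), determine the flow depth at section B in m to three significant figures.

1.43 m

Q = A₁V₁ = (15.25×1.11) × 0.30 = 5.078 m³/s
d₂ = Q/(b₂ V₂) = 5.078/(14.23×0.25) = 1.427 m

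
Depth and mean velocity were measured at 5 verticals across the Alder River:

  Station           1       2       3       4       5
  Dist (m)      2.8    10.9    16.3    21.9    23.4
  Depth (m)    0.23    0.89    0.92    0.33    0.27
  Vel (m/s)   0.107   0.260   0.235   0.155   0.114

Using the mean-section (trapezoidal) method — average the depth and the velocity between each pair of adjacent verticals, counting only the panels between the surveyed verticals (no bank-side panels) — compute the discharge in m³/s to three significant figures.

Panel 1-2: Δb = 8.1 m, d̄ = (0.23+0.89)/2 = 0.56, v̄ = (0.107+0.260)/2 = 0.1835 → q = 8.1×0.56×0.1835 = 0.8324 m³/s
Panel 2-3: Δb = 5.4 m, d̄ = (0.89+0.92)/2 = 0.905, v̄ = (0.260+0.235)/2 = 0.2475 → q = 5.4×0.905×0.2475 = 1.210 m³/s
Panel 3-4: Δb = 5.6 m, d̄ = (0.92+0.33)/2 = 0.625, v̄ = (0.235+0.155)/2 = 0.195 → q = 5.6×0.625×0.195 = 0.6825 m³/s
Panel 4-5: Δb = 1.5 m, d̄ = (0.33+0.27)/2 = 0.3, v̄ = (0.155+0.114)/2 = 0.1345 → q = 1.5×0.3×0.1345 = 0.06053 m³/s
Q = Σ q = 2.785 m³/s

2.78 m³/s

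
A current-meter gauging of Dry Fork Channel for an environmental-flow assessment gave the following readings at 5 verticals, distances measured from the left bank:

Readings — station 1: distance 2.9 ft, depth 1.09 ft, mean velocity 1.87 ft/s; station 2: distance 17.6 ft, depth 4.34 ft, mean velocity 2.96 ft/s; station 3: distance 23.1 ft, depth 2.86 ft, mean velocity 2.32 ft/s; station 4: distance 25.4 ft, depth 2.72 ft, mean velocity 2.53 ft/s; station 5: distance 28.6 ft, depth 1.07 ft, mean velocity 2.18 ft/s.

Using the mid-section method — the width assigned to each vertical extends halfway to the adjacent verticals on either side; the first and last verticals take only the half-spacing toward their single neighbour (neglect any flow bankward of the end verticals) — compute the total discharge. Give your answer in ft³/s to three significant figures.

193 ft³/s

w_1 = (17.6 − 2.9)/2 = 7.35 ft; q_1 = 1.87 × 1.09 × 7.35 = 14.98 ft³/s
w_2 = (23.1 − 2.9)/2 = 10.1 ft; q_2 = 2.96 × 4.34 × 10.1 = 129.7 ft³/s
w_3 = (25.4 − 17.6)/2 = 3.9 ft; q_3 = 2.32 × 2.86 × 3.9 = 25.88 ft³/s
w_4 = (28.6 − 23.1)/2 = 2.75 ft; q_4 = 2.53 × 2.72 × 2.75 = 18.92 ft³/s
w_5 = (28.6 − 25.4)/2 = 1.6 ft; q_5 = 2.18 × 1.07 × 1.6 = 3.732 ft³/s
Q = Σ qᵢ = 193.3 ft³/s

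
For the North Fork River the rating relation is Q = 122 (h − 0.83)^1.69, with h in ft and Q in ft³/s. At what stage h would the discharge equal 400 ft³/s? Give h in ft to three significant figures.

h − h₀ = (Q/C)^(1/b) = (400/122)^(1/1.69) = 2.019 ft
h = 0.83 + 2.019 = 2.849 ft

2.85 ft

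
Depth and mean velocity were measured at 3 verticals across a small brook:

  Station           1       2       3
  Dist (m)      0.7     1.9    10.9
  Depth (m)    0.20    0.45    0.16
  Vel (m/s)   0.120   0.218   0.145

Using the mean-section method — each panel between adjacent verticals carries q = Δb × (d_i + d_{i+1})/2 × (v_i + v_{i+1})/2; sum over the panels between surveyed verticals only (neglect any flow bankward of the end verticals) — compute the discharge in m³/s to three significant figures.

Panel 1-2: Δb = 1.2 m, d̄ = (0.20+0.45)/2 = 0.325, v̄ = (0.120+0.218)/2 = 0.169 → q = 1.2×0.325×0.169 = 0.06591 m³/s
Panel 2-3: Δb = 9 m, d̄ = (0.45+0.16)/2 = 0.305, v̄ = (0.218+0.145)/2 = 0.1815 → q = 9×0.305×0.1815 = 0.4982 m³/s
Q = Σ q = 0.5641 m³/s

0.564 m³/s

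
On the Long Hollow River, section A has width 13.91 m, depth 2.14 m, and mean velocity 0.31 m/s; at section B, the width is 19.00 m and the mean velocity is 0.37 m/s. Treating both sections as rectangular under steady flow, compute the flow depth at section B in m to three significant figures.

Q = A₁V₁ = (13.91×2.14) × 0.31 = 9.228 m³/s
d₂ = Q/(b₂ V₂) = 9.228/(19.00×0.37) = 1.313 m

1.31 m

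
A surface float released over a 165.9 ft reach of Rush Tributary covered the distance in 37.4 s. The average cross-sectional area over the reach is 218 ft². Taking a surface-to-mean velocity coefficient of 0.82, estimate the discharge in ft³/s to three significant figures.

793 ft³/s

v_surface = L / t̄ = 165.9 / 37.4 = 4.436 ft/s
v_mean = 0.82 × 4.436 = 3.637 ft/s
Q = A × v_mean = 218 × 3.637 = 792.9 ft³/s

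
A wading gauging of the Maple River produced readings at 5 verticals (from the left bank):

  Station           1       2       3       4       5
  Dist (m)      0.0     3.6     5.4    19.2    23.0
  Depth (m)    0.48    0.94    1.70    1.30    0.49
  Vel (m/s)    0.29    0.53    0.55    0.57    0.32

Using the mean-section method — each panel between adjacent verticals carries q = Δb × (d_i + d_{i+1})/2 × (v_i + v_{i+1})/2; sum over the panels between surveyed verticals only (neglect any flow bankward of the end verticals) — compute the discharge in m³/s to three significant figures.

Panel 1-2: Δb = 3.6 m, d̄ = (0.48+0.94)/2 = 0.71, v̄ = (0.29+0.53)/2 = 0.41 → q = 3.6×0.71×0.41 = 1.048 m³/s
Panel 2-3: Δb = 1.8 m, d̄ = (0.94+1.70)/2 = 1.32, v̄ = (0.53+0.55)/2 = 0.54 → q = 1.8×1.32×0.54 = 1.283 m³/s
Panel 3-4: Δb = 13.8 m, d̄ = (1.70+1.30)/2 = 1.5, v̄ = (0.55+0.57)/2 = 0.56 → q = 13.8×1.5×0.56 = 11.59 m³/s
Panel 4-5: Δb = 3.8 m, d̄ = (1.30+0.49)/2 = 0.895, v̄ = (0.57+0.32)/2 = 0.445 → q = 3.8×0.895×0.445 = 1.513 m³/s
Q = Σ q = 15.44 m³/s

15.4 m³/s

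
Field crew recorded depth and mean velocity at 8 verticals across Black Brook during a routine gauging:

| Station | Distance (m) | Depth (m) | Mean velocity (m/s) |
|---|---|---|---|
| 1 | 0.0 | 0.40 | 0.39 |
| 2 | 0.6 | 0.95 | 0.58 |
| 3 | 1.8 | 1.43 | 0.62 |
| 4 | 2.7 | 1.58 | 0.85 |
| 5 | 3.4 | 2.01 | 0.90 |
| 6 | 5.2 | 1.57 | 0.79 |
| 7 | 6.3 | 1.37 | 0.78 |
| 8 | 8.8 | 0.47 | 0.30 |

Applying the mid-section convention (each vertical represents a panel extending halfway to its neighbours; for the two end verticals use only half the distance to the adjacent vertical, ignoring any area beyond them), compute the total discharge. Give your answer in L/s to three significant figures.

w_1 = (0.6 − 0.0)/2 = 0.3 m; q_1 = 0.39 × 0.40 × 0.3 = 0.04680 m³/s
w_2 = (1.8 − 0.0)/2 = 0.9 m; q_2 = 0.58 × 0.95 × 0.9 = 0.4959 m³/s
w_3 = (2.7 − 0.6)/2 = 1.05 m; q_3 = 0.62 × 1.43 × 1.05 = 0.9309 m³/s
w_4 = (3.4 − 1.8)/2 = 0.8 m; q_4 = 0.85 × 1.58 × 0.8 = 1.074 m³/s
w_5 = (5.2 − 2.7)/2 = 1.25 m; q_5 = 0.90 × 2.01 × 1.25 = 2.261 m³/s
w_6 = (6.3 − 3.4)/2 = 1.45 m; q_6 = 0.79 × 1.57 × 1.45 = 1.798 m³/s
w_7 = (8.8 − 5.2)/2 = 1.8 m; q_7 = 0.78 × 1.37 × 1.8 = 1.923 m³/s
w_8 = (8.8 − 6.3)/2 = 1.25 m; q_8 = 0.30 × 0.47 × 1.25 = 0.1763 m³/s
Q = Σ qᵢ = 8.707 m³/s
= 8.707 × 1000 = 8707 L/s

8710 L/s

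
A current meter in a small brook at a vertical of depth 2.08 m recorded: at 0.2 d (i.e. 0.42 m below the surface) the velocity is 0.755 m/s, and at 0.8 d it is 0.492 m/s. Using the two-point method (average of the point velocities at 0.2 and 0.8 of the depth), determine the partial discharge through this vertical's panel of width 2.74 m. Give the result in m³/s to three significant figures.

3.55 m³/s

v̄ = (0.755 + 0.492) / 2 = 0.6235 m/s
q = v̄ × d × w = 0.6235 × 2.08 × 2.74 = 3.553 m³/s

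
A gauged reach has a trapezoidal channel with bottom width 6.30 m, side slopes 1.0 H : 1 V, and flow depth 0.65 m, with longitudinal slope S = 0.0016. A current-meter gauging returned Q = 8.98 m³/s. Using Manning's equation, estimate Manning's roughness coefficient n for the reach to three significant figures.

0.0136

A = (b + z·y)·y = (6.30 + 1.0×0.65)×0.65 = 4.518 m²
P = b + 2y√(1+z²) = 6.30 + 2×0.65×√(1+1.0²) = 8.138 m
R = A/P = 4.518/8.138 = 0.5551 m
n = (1/Q)·A·R^(2/3)·S^(1/2) = (1/8.98) × 4.518 × 0.6754 × 0.04000 = 0.01359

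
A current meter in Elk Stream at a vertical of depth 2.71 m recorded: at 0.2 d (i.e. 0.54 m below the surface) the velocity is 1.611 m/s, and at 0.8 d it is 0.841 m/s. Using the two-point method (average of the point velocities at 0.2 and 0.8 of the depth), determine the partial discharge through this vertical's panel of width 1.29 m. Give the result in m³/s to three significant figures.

4.29 m³/s

v̄ = (1.611 + 0.841) / 2 = 1.226 m/s
q = v̄ × d × w = 1.226 × 2.71 × 1.29 = 4.286 m³/s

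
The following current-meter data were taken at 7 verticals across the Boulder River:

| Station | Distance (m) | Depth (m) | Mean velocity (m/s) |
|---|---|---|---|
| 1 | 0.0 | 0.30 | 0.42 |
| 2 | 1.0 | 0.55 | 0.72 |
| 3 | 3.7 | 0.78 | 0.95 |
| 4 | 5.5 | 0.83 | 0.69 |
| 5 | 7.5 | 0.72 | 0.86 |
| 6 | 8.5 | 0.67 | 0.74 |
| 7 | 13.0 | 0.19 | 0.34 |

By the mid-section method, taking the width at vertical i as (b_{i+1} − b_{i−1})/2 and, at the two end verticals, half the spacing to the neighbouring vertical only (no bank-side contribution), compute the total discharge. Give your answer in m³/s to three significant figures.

w_1 = (1.0 − 0.0)/2 = 0.5 m; q_1 = 0.42 × 0.30 × 0.5 = 0.06300 m³/s
w_2 = (3.7 − 0.0)/2 = 1.85 m; q_2 = 0.72 × 0.55 × 1.85 = 0.7326 m³/s
w_3 = (5.5 − 1.0)/2 = 2.25 m; q_3 = 0.95 × 0.78 × 2.25 = 1.667 m³/s
w_4 = (7.5 − 3.7)/2 = 1.9 m; q_4 = 0.69 × 0.83 × 1.9 = 1.088 m³/s
w_5 = (8.5 − 5.5)/2 = 1.5 m; q_5 = 0.86 × 0.72 × 1.5 = 0.9288 m³/s
w_6 = (13.0 − 7.5)/2 = 2.75 m; q_6 = 0.74 × 0.67 × 2.75 = 1.363 m³/s
w_7 = (13.0 − 8.5)/2 = 2.25 m; q_7 = 0.34 × 0.19 × 2.25 = 0.1454 m³/s
Q = Σ qᵢ = 5.989 m³/s

5.99 m³/s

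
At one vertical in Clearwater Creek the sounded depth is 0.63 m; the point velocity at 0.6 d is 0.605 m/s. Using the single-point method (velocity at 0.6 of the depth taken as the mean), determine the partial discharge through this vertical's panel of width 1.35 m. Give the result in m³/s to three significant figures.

v̄ = v₀.₆ = 0.605 m/s
q = v̄ × d × w = 0.6050 × 0.63 × 1.35 = 0.5146 m³/s

0.515 m³/s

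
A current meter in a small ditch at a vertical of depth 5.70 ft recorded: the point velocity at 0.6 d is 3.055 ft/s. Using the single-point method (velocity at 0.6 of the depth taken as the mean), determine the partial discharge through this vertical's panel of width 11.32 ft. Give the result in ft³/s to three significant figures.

v̄ = v₀.₆ = 3.055 ft/s
q = v̄ × d × w = 3.055 × 5.70 × 11.32 = 197.1 ft³/s

197 ft³/s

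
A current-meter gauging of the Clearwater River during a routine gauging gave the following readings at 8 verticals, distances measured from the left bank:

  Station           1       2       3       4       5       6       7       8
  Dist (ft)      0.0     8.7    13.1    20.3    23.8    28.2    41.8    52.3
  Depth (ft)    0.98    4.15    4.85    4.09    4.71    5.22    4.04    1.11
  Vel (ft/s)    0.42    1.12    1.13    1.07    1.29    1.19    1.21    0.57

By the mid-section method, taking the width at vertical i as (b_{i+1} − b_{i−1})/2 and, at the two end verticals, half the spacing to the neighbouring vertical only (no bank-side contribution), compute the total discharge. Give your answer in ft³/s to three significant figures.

w_1 = (8.7 − 0.0)/2 = 4.35 ft; q_1 = 0.42 × 0.98 × 4.35 = 1.790 ft³/s
w_2 = (13.1 − 0.0)/2 = 6.55 ft; q_2 = 1.12 × 4.15 × 6.55 = 30.44 ft³/s
w_3 = (20.3 − 8.7)/2 = 5.8 ft; q_3 = 1.13 × 4.85 × 5.8 = 31.79 ft³/s
w_4 = (23.8 − 13.1)/2 = 5.35 ft; q_4 = 1.07 × 4.09 × 5.35 = 23.41 ft³/s
w_5 = (28.2 − 20.3)/2 = 3.95 ft; q_5 = 1.29 × 4.71 × 3.95 = 24.00 ft³/s
w_6 = (41.8 − 23.8)/2 = 9 ft; q_6 = 1.19 × 5.22 × 9 = 55.91 ft³/s
w_7 = (52.3 − 28.2)/2 = 12.05 ft; q_7 = 1.21 × 4.04 × 12.05 = 58.91 ft³/s
w_8 = (52.3 − 41.8)/2 = 5.25 ft; q_8 = 0.57 × 1.11 × 5.25 = 3.322 ft³/s
Q = Σ qᵢ = 229.6 ft³/s

230 ft³/s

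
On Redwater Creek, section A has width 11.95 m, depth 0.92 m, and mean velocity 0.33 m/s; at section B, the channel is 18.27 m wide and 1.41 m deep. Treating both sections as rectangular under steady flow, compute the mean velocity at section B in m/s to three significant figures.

Q = A₁V₁ = (11.95×0.92) × 0.33 = 3.628 m³/s
A₂ = 18.27 × 1.41 = 25.76 m²
V₂ = Q/A₂ = 3.628/25.76 = 0.1408 m/s

0.141 m/s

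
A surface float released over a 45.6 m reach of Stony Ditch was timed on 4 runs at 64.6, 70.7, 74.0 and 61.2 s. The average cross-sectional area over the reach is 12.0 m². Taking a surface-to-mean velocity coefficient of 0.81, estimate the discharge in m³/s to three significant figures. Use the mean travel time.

6.55 m³/s

t̄ = (64.6 + 70.7 + 74.0 + 61.2) / 4 = 67.625 s
v_surface = L / t̄ = 45.6 / 67.625 = 0.6743 m/s
v_mean = 0.81 × 0.6743 = 0.5462 m/s
Q = A × v_mean = 12.0 × 0.5462 = 6.554 m³/s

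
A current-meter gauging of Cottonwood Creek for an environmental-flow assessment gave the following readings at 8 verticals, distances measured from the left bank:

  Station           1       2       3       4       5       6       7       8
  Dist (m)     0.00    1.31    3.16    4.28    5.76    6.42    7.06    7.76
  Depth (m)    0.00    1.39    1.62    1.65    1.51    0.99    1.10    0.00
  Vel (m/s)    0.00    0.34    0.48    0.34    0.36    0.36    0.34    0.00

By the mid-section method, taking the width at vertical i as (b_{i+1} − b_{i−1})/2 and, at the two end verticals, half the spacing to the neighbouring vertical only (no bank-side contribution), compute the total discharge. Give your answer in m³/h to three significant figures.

13300 m³/h

w_2 = (3.16 − 0.00)/2 = 1.58 m; q_2 = 0.34 × 1.39 × 1.58 = 0.7467 m³/s
w_3 = (4.28 − 1.31)/2 = 1.485 m; q_3 = 0.48 × 1.62 × 1.485 = 1.155 m³/s
w_4 = (5.76 − 3.16)/2 = 1.3 m; q_4 = 0.34 × 1.65 × 1.3 = 0.7293 m³/s
w_5 = (6.42 − 4.28)/2 = 1.07 m; q_5 = 0.36 × 1.51 × 1.07 = 0.5817 m³/s
w_6 = (7.06 − 5.76)/2 = 0.65 m; q_6 = 0.36 × 0.99 × 0.65 = 0.2317 m³/s
w_7 = (7.76 − 6.42)/2 = 0.67 m; q_7 = 0.34 × 1.10 × 0.67 = 0.2506 m³/s
Stations 1, 8 contribute zero (depth or velocity is 0).
Q = Σ qᵢ = 3.695 m³/s
= 3.695 × 3600 = 13300 m³/h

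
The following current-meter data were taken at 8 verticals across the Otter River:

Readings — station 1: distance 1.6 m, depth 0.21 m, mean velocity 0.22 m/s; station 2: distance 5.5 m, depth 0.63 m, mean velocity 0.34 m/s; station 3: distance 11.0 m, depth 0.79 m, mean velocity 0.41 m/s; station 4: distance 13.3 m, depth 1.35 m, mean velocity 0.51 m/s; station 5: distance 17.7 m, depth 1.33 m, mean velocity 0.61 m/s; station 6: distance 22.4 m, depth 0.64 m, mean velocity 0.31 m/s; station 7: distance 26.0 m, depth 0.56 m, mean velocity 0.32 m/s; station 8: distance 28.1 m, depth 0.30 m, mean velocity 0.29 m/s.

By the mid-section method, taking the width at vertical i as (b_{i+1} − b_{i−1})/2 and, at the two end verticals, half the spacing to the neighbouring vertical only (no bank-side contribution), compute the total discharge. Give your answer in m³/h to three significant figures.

w_1 = (5.5 − 1.6)/2 = 1.95 m; q_1 = 0.22 × 0.21 × 1.95 = 0.09009 m³/s
w_2 = (11.0 − 1.6)/2 = 4.7 m; q_2 = 0.34 × 0.63 × 4.7 = 1.007 m³/s
w_3 = (13.3 − 5.5)/2 = 3.9 m; q_3 = 0.41 × 0.79 × 3.9 = 1.263 m³/s
w_4 = (17.7 − 11.0)/2 = 3.35 m; q_4 = 0.51 × 1.35 × 3.35 = 2.306 m³/s
w_5 = (22.4 − 13.3)/2 = 4.55 m; q_5 = 0.61 × 1.33 × 4.55 = 3.691 m³/s
w_6 = (26.0 − 17.7)/2 = 4.15 m; q_6 = 0.31 × 0.64 × 4.15 = 0.8234 m³/s
w_7 = (28.1 − 22.4)/2 = 2.85 m; q_7 = 0.32 × 0.56 × 2.85 = 0.5107 m³/s
w_8 = (28.1 − 26.0)/2 = 1.05 m; q_8 = 0.29 × 0.30 × 1.05 = 0.09135 m³/s
Q = Σ qᵢ = 9.783 m³/s
= 9.783 × 3600 = 35220 m³/h

35200 m³/h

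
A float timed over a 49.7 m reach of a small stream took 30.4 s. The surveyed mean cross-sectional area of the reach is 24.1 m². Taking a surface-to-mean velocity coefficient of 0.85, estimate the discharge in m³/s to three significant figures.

v_surface = L / t̄ = 49.7 / 30.4 = 1.635 m/s
v_mean = 0.85 × 1.635 = 1.390 m/s
Q = A × v_mean = 24.1 × 1.390 = 33.49 m³/s

33.5 m³/s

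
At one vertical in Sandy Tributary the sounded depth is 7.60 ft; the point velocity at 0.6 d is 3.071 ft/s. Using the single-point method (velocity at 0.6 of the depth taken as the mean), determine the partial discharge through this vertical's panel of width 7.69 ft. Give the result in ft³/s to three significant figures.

v̄ = v₀.₆ = 3.071 ft/s
q = v̄ × d × w = 3.071 × 7.60 × 7.69 = 179.5 ft³/s

179 ft³/s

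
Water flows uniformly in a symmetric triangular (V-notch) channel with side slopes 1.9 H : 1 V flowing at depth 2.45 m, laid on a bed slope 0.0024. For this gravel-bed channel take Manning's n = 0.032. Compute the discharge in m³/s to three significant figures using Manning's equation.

18.4 m³/s

A = z·y² = 1.9×2.45² = 11.40 m²
P = 2y√(1+z²) = 2×2.45×√(1+1.9²) = 10.52 m
R = A/P = 11.40/10.52 = 1.084 m
Q = (1/n)·A·R^(2/3)·S^(1/2) = (1/0.032) × 11.40 × 1.084^(2/3) × 0.0024^(1/2) = 18.42 m³/s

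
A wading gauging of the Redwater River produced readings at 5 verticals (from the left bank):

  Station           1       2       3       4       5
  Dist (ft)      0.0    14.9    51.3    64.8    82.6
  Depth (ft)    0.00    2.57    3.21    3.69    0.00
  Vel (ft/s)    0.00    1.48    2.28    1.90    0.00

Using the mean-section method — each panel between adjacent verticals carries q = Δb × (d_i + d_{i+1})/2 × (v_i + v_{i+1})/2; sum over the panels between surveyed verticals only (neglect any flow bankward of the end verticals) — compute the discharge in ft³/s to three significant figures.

340 ft³/s

Panel 1-2: Δb = 14.9 ft, d̄ = (0.00+2.57)/2 = 1.285, v̄ = (0.00+1.48)/2 = 0.74 → q = 14.9×1.285×0.74 = 14.17 ft³/s
Panel 2-3: Δb = 36.4 ft, d̄ = (2.57+3.21)/2 = 2.89, v̄ = (1.48+2.28)/2 = 1.88 → q = 36.4×2.89×1.88 = 197.8 ft³/s
Panel 3-4: Δb = 13.5 ft, d̄ = (3.21+3.69)/2 = 3.45, v̄ = (2.28+1.90)/2 = 2.09 → q = 13.5×3.45×2.09 = 97.34 ft³/s
Panel 4-5: Δb = 17.8 ft, d̄ = (3.69+0.00)/2 = 1.845, v̄ = (1.90+0.00)/2 = 0.95 → q = 17.8×1.845×0.95 = 31.20 ft³/s
Q = Σ q = 340.5 ft³/s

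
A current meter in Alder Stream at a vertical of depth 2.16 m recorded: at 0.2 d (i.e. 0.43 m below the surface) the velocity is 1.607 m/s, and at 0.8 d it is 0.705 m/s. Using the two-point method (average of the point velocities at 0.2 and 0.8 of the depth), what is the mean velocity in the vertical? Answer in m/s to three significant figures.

1.16 m/s

v̄ = (1.607 + 0.705) / 2 = 1.156 m/s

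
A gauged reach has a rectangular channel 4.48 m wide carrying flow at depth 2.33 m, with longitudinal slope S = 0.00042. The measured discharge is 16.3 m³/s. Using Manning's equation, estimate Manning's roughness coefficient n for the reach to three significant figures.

A = b·y = 4.48 × 2.33 = 10.44 m²
P = b + 2y = 4.48 + 2×2.33 = 9.140 m
R = A/P = 10.44/9.140 = 1.142 m
n = (1/Q)·A·R^(2/3)·S^(1/2) = (1/16.3) × 10.44 × 1.093 × 0.02049 = 0.01434

0.0143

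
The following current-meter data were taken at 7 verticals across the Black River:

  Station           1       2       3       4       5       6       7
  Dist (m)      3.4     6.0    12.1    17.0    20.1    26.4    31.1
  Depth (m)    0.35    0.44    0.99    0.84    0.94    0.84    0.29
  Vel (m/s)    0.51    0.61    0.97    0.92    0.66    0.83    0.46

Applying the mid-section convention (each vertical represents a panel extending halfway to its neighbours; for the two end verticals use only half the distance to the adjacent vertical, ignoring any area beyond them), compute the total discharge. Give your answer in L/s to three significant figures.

16800 L/s

w_1 = (6.0 − 3.4)/2 = 1.3 m; q_1 = 0.51 × 0.35 × 1.3 = 0.2321 m³/s
w_2 = (12.1 − 3.4)/2 = 4.35 m; q_2 = 0.61 × 0.44 × 4.35 = 1.168 m³/s
w_3 = (17.0 − 6.0)/2 = 5.5 m; q_3 = 0.97 × 0.99 × 5.5 = 5.282 m³/s
w_4 = (20.1 − 12.1)/2 = 4 m; q_4 = 0.92 × 0.84 × 4 = 3.091 m³/s
w_5 = (26.4 − 17.0)/2 = 4.7 m; q_5 = 0.66 × 0.94 × 4.7 = 2.916 m³/s
w_6 = (31.1 − 20.1)/2 = 5.5 m; q_6 = 0.83 × 0.84 × 5.5 = 3.835 m³/s
w_7 = (31.1 − 26.4)/2 = 2.35 m; q_7 = 0.46 × 0.29 × 2.35 = 0.3135 m³/s
Q = Σ qᵢ = 16.84 m³/s
= 16.84 × 1000 = 16840 L/s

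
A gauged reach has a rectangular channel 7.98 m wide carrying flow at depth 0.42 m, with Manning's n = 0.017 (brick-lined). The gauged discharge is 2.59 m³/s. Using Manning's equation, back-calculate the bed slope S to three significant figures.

0.000627

A = b·y = 7.98 × 0.42 = 3.352 m²
P = b + 2y = 7.98 + 2×0.42 = 8.820 m
R = A/P = 3.352/8.820 = 0.3800 m
S = (Q·n / (1·A·R^(2/3)))² = (2.59×0.017 / (1×3.352×0.5246))² = 0.0006270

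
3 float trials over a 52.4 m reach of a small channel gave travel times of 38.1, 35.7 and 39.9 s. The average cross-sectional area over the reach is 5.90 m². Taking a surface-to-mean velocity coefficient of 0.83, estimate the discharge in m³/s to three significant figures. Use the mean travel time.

t̄ = (38.1 + 35.7 + 39.9) / 3 = 37.9 s
v_surface = L / t̄ = 52.4 / 37.9 = 1.383 m/s
v_mean = 0.83 × 1.383 = 1.148 m/s
Q = A × v_mean = 5.90 × 1.148 = 6.771 m³/s

6.77 m³/s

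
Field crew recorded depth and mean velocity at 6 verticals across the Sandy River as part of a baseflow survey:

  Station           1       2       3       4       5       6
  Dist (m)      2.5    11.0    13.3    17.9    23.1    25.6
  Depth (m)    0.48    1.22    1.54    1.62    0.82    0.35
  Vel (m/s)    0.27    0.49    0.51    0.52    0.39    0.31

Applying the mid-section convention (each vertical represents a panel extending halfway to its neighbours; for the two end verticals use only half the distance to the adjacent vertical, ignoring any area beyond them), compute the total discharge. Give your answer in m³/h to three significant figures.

43100 m³/h

w_1 = (11.0 − 2.5)/2 = 4.25 m; q_1 = 0.27 × 0.48 × 4.25 = 0.5508 m³/s
w_2 = (13.3 − 2.5)/2 = 5.4 m; q_2 = 0.49 × 1.22 × 5.4 = 3.228 m³/s
w_3 = (17.9 − 11.0)/2 = 3.45 m; q_3 = 0.51 × 1.54 × 3.45 = 2.710 m³/s
w_4 = (23.1 − 13.3)/2 = 4.9 m; q_4 = 0.52 × 1.62 × 4.9 = 4.128 m³/s
w_5 = (25.6 − 17.9)/2 = 3.85 m; q_5 = 0.39 × 0.82 × 3.85 = 1.231 m³/s
w_6 = (25.6 − 23.1)/2 = 1.25 m; q_6 = 0.31 × 0.35 × 1.25 = 0.1356 m³/s
Q = Σ qᵢ = 11.98 m³/s
= 11.98 × 3600 = 43140 m³/h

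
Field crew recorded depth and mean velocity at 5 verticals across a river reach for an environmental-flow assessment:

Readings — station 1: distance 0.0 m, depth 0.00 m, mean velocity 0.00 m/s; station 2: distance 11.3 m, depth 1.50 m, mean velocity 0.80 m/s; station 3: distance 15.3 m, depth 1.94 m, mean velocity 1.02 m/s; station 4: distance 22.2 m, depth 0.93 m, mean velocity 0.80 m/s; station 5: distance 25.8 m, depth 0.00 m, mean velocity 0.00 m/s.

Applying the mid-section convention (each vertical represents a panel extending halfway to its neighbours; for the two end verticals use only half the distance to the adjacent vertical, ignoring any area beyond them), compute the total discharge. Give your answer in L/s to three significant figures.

23900 L/s

w_2 = (15.3 − 0.0)/2 = 7.65 m; q_2 = 0.80 × 1.50 × 7.65 = 9.180 m³/s
w_3 = (22.2 − 11.3)/2 = 5.45 m; q_3 = 1.02 × 1.94 × 5.45 = 10.78 m³/s
w_4 = (25.8 − 15.3)/2 = 5.25 m; q_4 = 0.80 × 0.93 × 5.25 = 3.906 m³/s
Stations 1, 5 contribute zero (depth or velocity is 0).
Q = Σ qᵢ = 23.87 m³/s
= 23.87 × 1000 = 23870 L/s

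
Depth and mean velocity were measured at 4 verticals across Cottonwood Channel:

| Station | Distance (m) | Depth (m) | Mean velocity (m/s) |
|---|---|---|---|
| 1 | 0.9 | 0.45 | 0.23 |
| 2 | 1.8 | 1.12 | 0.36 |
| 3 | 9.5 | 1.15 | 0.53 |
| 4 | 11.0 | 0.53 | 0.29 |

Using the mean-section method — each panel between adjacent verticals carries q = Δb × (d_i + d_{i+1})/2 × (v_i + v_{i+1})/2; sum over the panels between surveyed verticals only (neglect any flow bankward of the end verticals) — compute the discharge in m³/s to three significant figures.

Panel 1-2: Δb = 0.9 m, d̄ = (0.45+1.12)/2 = 0.785, v̄ = (0.23+0.36)/2 = 0.295 → q = 0.9×0.785×0.295 = 0.2084 m³/s
Panel 2-3: Δb = 7.7 m, d̄ = (1.12+1.15)/2 = 1.135, v̄ = (0.36+0.53)/2 = 0.445 → q = 7.7×1.135×0.445 = 3.889 m³/s
Panel 3-4: Δb = 1.5 m, d̄ = (1.15+0.53)/2 = 0.84, v̄ = (0.53+0.29)/2 = 0.41 → q = 1.5×0.84×0.41 = 0.5166 m³/s
Q = Σ q = 4.614 m³/s

4.61 m³/s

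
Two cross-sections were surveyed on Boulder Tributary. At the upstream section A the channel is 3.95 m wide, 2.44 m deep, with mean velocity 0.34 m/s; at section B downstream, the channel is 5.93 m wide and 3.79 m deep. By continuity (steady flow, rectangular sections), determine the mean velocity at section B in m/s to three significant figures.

0.146 m/s

Q = A₁V₁ = (3.95×2.44) × 0.34 = 3.277 m³/s
A₂ = 5.93 × 3.79 = 22.47 m²
V₂ = Q/A₂ = 3.277/22.47 = 0.1458 m/s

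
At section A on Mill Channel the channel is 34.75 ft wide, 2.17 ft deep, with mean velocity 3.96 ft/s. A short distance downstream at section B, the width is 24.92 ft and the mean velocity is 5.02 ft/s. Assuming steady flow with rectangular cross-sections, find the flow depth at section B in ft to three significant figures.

Q = A₁V₁ = (34.75×2.17) × 3.96 = 298.6 ft³/s
d₂ = Q/(b₂ V₂) = 298.6/(24.92×5.02) = 2.387 ft

2.39 ft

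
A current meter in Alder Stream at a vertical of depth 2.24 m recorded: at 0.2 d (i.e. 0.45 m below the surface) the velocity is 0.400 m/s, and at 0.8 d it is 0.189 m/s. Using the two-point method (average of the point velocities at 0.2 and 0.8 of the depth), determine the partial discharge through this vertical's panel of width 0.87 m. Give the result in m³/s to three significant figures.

v̄ = (0.400 + 0.189) / 2 = 0.2945 m/s
q = v̄ × d × w = 0.2945 × 2.24 × 0.87 = 0.5739 m³/s

0.574 m³/s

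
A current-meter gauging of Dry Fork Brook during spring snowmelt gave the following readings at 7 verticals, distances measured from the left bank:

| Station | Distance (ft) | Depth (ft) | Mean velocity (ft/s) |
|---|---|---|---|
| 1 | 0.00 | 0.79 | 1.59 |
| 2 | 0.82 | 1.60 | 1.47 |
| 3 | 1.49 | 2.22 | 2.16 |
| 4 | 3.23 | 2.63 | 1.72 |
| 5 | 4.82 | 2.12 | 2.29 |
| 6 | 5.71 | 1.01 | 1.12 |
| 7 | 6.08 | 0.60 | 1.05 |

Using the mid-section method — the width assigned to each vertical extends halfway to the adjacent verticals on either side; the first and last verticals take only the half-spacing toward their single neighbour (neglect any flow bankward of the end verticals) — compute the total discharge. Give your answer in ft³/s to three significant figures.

w_1 = (0.82 − 0.00)/2 = 0.41 ft; q_1 = 1.59 × 0.79 × 0.41 = 0.5150 ft³/s
w_2 = (1.49 − 0.00)/2 = 0.745 ft; q_2 = 1.47 × 1.60 × 0.745 = 1.752 ft³/s
w_3 = (3.23 − 0.82)/2 = 1.205 ft; q_3 = 2.16 × 2.22 × 1.205 = 5.778 ft³/s
w_4 = (4.82 − 1.49)/2 = 1.665 ft; q_4 = 1.72 × 2.63 × 1.665 = 7.532 ft³/s
w_5 = (5.71 − 3.23)/2 = 1.24 ft; q_5 = 2.29 × 2.12 × 1.24 = 6.020 ft³/s
w_6 = (6.08 − 4.82)/2 = 0.63 ft; q_6 = 1.12 × 1.01 × 0.63 = 0.7127 ft³/s
w_7 = (6.08 − 5.71)/2 = 0.185 ft; q_7 = 1.05 × 0.60 × 0.185 = 0.1166 ft³/s
Q = Σ qᵢ = 22.43 ft³/s

22.4 ft³/s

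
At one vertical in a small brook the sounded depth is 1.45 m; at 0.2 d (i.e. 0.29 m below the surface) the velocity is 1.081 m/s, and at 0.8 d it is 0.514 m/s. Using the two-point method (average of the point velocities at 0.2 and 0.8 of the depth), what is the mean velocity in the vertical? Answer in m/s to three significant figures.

v̄ = (1.081 + 0.514) / 2 = 0.7975 m/s

0.798 m/s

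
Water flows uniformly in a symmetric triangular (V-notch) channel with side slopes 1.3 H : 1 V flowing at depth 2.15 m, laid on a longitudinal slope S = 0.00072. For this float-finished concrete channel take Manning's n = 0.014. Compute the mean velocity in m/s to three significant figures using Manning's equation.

A = z·y² = 1.3×2.15² = 6.009 m²
P = 2y√(1+z²) = 2×2.15×√(1+1.3²) = 7.053 m
R = A/P = 6.009/7.053 = 0.8521 m
Q = (1/n)·A·R^(2/3)·S^(1/2) = (1/0.014) × 6.009 × 0.8521^(2/3) × 0.00072^(1/2) = 10.35 m³/s
V = Q/A = 10.35/6.009 = 1.723 m/s

1.72 m/s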